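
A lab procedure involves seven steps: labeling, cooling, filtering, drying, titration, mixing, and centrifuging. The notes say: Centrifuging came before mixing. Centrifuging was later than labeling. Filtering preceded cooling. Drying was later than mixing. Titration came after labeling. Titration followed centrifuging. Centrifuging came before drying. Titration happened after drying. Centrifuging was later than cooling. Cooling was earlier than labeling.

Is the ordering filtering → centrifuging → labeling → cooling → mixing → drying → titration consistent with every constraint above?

no

The constraints require cooling before labeling, but in the proposed sequence labeling appears ahead of cooling. That one violation is enough.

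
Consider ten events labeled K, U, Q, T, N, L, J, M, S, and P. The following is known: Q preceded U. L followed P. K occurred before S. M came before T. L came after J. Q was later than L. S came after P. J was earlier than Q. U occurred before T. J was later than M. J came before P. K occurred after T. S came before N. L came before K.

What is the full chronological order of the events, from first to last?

M, J, P, L, Q, U, T, K, S, N

The constraints fix every adjacent pair, so only one ordering works:
M → J → P → L → Q → U → T → K → S → N.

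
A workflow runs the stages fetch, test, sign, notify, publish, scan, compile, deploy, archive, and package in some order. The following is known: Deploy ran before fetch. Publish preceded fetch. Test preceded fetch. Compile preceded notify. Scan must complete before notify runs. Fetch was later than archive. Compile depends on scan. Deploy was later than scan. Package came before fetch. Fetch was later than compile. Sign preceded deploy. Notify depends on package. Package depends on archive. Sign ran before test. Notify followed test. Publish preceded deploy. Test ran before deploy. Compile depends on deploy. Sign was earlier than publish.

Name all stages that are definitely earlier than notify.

Directly stated before notify: compile, package, scan, and test.
Archive reaches notify via archive → package → notify.
Deploy reaches notify via deploy → compile → notify.
Publish reaches notify via publish → deploy → compile → notify.
Likewise sign reaches notify by chaining the stated constraints.

archive, compile, deploy, package, publish, scan, sign, test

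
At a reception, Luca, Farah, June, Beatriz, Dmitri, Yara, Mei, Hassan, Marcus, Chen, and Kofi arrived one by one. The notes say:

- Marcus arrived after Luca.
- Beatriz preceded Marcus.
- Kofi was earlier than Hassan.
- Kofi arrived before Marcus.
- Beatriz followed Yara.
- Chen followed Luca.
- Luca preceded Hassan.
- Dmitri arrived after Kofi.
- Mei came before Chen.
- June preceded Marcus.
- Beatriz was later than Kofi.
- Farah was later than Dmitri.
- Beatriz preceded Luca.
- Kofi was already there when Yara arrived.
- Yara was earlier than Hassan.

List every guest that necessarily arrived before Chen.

Directly stated before Chen: Luca and Mei.
Beatriz reaches Chen via Beatriz → Luca → Chen.
Kofi reaches Chen via Kofi → Beatriz → Luca → Chen.
Yara reaches Chen via Yara → Beatriz → Luca → Chen.

Beatriz, Kofi, Luca, Mei, Yara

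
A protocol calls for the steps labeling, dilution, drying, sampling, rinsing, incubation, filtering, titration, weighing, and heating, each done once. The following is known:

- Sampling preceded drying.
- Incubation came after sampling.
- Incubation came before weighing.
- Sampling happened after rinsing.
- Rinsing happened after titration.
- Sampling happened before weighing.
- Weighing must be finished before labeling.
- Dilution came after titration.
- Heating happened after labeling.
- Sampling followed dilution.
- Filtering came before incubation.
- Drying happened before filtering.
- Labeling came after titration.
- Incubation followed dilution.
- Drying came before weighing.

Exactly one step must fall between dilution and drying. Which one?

Tracing the constraints gives dilution → sampling → drying, so sampling sits after dilution and before drying.
No other step is forced both after dilution and before drying.

sampling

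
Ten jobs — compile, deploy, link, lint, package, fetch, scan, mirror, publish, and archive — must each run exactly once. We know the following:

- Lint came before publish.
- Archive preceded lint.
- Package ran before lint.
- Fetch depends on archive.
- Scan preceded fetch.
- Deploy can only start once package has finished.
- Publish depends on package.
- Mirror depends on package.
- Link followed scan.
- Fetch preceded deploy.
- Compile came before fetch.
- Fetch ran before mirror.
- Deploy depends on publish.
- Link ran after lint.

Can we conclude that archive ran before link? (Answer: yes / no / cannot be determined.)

Chain the constraints: archive → lint → link. Each link is directly stated, so archive comes before link.

yes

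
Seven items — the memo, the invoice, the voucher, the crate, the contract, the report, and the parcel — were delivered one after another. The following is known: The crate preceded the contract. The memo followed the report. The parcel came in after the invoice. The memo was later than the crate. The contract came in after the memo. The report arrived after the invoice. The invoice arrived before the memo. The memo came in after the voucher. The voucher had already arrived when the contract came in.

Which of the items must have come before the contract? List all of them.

Directly stated before the contract: the crate, the memo, and the voucher.
The invoice reaches the contract via the invoice → the memo → the contract.
The report reaches the contract via the report → the memo → the contract.
No chain forces the parcel ahead of the contract.

the crate, the invoice, the memo, the report, the voucher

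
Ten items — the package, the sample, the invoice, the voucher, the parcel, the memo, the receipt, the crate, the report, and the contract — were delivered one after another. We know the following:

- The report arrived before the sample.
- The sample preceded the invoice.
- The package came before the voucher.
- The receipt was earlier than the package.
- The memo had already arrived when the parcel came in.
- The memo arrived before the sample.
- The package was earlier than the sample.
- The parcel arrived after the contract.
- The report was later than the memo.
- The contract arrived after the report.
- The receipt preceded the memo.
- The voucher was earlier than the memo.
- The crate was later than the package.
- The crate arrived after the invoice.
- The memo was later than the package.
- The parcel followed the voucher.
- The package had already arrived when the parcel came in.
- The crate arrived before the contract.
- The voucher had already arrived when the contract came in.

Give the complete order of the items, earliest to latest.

The constraints fix every adjacent pair, so only one ordering works:
the receipt → the package → the voucher → the memo → the report → the sample → the invoice → the crate → the contract → the parcel.

the receipt, the package, the voucher, the memo, the report, the sample, the invoice, the crate, the contract, the parcel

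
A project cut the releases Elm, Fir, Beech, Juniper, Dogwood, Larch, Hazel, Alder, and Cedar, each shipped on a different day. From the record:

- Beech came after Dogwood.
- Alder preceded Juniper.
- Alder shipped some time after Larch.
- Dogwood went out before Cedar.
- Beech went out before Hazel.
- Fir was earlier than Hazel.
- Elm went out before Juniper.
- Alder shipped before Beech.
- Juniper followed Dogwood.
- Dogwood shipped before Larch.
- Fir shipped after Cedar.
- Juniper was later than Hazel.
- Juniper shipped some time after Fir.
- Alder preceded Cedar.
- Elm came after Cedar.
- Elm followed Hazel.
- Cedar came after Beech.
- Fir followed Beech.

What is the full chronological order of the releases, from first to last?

Dogwood, Larch, Alder, Beech, Cedar, Fir, Hazel, Elm, Juniper

The constraints fix every adjacent pair, so only one ordering works:
Dogwood → Larch → Alder → Beech → Cedar → Fir → Hazel → Elm → Juniper.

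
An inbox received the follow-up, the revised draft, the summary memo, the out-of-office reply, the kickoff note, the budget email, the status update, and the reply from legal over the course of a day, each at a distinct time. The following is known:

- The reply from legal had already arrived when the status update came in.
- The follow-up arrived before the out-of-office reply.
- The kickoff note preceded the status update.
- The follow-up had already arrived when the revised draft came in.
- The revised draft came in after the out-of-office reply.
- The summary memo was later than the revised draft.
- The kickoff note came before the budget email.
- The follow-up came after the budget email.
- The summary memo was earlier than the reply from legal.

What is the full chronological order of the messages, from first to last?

The constraints fix every adjacent pair, so only one ordering works:
the kickoff note → the budget email → the follow-up → the out-of-office reply → the revised draft → the summary memo → the reply from legal → the status update.

the kickoff note, the budget email, the follow-up, the out-of-office reply, the revised draft, the summary memo, the reply from legal, the status update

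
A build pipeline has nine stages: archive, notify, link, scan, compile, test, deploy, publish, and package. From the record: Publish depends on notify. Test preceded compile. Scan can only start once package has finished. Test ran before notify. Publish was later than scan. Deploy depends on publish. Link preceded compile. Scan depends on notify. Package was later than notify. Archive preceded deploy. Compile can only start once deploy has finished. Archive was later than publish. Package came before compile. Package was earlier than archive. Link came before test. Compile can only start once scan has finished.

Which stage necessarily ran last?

Every other stage has a chain of constraints placing it before compile, so compile is last.

compile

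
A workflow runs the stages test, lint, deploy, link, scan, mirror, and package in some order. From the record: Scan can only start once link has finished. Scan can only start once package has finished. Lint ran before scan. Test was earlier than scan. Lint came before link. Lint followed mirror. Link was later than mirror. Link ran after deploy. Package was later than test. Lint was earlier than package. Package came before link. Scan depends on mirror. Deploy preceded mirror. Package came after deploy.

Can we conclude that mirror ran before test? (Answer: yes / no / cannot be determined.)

No chain of stated constraints runs from mirror to test, and none runs from test to mirror either.
So the relative order of mirror and test is not fixed by the given facts.

cannot be determined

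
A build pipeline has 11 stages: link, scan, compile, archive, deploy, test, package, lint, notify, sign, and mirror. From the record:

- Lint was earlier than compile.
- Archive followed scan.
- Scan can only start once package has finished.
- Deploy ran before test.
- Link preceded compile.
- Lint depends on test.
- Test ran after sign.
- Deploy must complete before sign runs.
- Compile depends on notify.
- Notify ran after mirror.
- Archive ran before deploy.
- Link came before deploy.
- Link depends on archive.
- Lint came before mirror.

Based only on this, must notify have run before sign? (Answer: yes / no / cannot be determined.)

no

Tracing the constraints gives sign → test → lint → mirror → notify, so sign must come before notify.
That means notify cannot be before sign.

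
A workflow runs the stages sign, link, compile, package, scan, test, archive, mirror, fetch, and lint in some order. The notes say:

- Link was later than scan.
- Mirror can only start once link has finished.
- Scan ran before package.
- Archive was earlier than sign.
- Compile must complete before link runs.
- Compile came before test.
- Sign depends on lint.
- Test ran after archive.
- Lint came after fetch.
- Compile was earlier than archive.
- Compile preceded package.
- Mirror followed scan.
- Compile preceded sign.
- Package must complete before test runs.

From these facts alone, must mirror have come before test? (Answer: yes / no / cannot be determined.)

cannot be determined

No chain of stated constraints runs from mirror to test, and none runs from test to mirror either.
So the relative order of mirror and test is not fixed by the given facts.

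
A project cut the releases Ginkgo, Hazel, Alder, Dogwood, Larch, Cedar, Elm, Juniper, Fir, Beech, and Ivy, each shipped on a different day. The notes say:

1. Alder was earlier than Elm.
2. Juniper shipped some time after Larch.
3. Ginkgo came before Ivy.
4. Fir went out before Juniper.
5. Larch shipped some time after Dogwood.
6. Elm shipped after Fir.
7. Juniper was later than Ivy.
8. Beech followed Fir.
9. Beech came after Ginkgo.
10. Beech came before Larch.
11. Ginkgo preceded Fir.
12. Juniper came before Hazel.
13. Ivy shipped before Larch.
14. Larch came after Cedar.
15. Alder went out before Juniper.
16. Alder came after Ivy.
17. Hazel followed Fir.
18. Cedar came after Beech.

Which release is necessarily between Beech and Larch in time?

Cedar

Tracing the constraints gives Beech → Cedar → Larch, so Cedar sits after Beech and before Larch.
No other release is forced both after Beech and before Larch.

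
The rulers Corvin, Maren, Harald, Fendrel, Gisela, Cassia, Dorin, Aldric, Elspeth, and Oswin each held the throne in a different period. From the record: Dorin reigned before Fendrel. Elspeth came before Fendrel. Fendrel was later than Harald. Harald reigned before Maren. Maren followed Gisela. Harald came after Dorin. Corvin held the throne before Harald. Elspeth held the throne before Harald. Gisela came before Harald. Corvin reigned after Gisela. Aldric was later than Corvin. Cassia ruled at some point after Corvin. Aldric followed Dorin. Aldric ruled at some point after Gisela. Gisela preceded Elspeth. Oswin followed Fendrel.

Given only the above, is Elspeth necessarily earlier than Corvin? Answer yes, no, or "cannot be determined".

No chain of stated constraints runs from Elspeth to Corvin, and none runs from Corvin to Elspeth either.
So the relative order of Elspeth and Corvin is not fixed by the given facts.

cannot be determined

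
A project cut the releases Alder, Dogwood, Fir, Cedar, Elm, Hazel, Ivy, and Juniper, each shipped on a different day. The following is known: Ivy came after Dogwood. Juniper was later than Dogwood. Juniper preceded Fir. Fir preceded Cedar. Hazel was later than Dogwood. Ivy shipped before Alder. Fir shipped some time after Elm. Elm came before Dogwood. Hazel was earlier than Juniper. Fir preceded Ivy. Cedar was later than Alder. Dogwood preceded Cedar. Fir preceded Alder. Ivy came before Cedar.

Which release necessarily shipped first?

Elm

Elm has a chain of constraints placing it before every other release, so Elm must be first.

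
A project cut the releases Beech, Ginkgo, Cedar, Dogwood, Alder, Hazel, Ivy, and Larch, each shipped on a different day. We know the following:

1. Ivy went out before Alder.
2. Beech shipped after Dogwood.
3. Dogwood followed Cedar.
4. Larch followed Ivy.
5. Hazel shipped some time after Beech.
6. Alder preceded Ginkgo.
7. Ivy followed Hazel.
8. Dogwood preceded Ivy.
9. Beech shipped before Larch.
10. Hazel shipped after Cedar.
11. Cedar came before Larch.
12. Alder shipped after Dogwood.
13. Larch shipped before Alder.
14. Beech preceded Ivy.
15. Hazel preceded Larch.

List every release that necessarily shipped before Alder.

Beech, Cedar, Dogwood, Hazel, Ivy, Larch

Directly stated before Alder: Dogwood, Ivy, and Larch.
Beech reaches Alder via Beech → Ivy → Alder.
Cedar reaches Alder via Cedar → Larch → Alder.
Hazel reaches Alder via Hazel → Ivy → Alder.
No chain forces Ginkgo ahead of Alder.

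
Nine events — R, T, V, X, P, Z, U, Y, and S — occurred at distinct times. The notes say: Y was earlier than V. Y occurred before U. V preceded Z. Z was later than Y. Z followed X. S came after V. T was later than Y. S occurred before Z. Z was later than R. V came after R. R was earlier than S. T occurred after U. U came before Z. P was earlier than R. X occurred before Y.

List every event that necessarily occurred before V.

P, R, X, Y

Directly stated before V: R and Y.
P reaches V via P → R → V.
X reaches V via X → Y → V.
No chain forces S (or any of the others) ahead of V.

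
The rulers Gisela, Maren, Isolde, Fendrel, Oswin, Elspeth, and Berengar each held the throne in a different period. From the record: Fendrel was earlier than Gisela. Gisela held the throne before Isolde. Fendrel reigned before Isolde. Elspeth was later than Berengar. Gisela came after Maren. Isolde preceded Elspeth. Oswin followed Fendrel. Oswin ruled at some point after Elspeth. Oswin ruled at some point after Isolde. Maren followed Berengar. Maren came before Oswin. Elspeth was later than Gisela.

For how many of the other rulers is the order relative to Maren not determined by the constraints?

1

Forced before Maren: Berengar; forced after Maren: Elspeth, Gisela, Isolde, and Oswin.
That leaves Fendrel with no forced order relative to Maren — 1.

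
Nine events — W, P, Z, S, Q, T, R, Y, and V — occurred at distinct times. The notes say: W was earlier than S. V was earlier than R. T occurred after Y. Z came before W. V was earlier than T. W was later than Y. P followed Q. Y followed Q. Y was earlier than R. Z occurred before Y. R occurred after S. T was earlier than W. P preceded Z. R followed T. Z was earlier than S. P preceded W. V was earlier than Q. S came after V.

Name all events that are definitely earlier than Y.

P, Q, V, Z

Directly stated before Y: Q and Z.
P reaches Y via P → Z → Y.
V reaches Y via V → Q → Y.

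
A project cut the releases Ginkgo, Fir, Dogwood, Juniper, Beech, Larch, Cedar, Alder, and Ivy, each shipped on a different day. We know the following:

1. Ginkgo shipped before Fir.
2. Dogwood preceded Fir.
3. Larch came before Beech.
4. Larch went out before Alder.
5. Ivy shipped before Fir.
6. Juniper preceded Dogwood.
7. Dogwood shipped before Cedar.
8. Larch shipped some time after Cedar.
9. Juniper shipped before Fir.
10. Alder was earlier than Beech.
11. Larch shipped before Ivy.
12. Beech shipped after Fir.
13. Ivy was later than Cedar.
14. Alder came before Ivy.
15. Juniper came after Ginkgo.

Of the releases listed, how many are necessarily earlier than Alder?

Directly stated before Alder: Larch.
Cedar reaches Alder via Cedar → Larch → Alder.
Dogwood reaches Alder via Dogwood → Cedar → Larch → Alder.
Ginkgo reaches Alder via Ginkgo → Juniper → Dogwood → Cedar → Larch → Alder.
Likewise Juniper reaches Alder by chaining the stated constraints.
No chain forces Beech (or any of the others) ahead of Alder.
That's Cedar, Dogwood, Ginkgo, Juniper, and Larch — 5 in all.

5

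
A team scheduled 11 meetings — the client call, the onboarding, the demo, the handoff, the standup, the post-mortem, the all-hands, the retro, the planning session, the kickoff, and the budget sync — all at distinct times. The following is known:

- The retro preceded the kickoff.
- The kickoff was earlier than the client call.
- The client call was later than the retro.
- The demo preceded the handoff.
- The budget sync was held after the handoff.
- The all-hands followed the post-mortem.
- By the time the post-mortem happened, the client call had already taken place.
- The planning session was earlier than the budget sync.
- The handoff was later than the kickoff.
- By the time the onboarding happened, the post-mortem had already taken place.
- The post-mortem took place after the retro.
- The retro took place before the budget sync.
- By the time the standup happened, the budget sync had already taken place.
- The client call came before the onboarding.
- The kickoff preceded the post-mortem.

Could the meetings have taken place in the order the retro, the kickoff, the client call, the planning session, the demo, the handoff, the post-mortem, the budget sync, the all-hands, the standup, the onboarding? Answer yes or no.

yes

Check each stated constraint against the proposed order — e.g. the retro is ahead of the budget sync; the client call is ahead of the onboarding. Every pair is in the required order; nothing is violated.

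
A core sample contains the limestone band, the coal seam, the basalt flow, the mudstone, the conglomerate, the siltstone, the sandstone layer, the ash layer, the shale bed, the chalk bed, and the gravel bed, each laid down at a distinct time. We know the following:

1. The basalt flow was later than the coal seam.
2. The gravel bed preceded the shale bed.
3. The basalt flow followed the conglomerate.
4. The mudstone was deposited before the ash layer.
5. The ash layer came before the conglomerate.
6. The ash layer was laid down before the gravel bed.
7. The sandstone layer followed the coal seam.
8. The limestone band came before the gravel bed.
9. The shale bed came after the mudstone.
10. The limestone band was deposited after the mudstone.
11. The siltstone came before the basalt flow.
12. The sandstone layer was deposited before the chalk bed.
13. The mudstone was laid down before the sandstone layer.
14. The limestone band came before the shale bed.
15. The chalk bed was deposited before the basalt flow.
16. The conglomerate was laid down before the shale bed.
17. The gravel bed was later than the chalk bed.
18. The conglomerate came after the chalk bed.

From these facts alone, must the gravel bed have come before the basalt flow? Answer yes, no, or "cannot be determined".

No chain of stated constraints runs from the gravel bed to the basalt flow, and none runs from the basalt flow to the gravel bed either.
So the relative order of the gravel bed and the basalt flow is not fixed by the given facts.

cannot be determined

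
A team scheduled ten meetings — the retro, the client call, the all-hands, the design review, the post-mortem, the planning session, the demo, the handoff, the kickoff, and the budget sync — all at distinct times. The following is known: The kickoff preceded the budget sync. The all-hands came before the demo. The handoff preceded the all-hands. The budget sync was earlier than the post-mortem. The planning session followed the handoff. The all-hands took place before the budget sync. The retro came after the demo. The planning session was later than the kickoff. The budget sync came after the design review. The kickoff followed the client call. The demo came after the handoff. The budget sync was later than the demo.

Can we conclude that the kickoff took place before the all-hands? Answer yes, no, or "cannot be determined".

cannot be determined

No chain of stated constraints runs from the kickoff to the all-hands, and none runs from the all-hands to the kickoff either.
So the relative order of the kickoff and the all-hands is not fixed by the given facts.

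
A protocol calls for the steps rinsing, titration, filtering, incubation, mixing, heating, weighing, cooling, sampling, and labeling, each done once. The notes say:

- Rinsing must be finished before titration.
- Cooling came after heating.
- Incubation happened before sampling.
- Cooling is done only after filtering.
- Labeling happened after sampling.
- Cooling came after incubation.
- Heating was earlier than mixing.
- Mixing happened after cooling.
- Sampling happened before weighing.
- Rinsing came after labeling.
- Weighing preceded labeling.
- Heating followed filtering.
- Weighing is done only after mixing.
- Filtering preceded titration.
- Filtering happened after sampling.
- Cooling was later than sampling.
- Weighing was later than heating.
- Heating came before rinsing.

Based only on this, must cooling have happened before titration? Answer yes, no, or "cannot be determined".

Chain the constraints: cooling → mixing → weighing → labeling → rinsing → titration. Each link is directly stated, so cooling comes before titration.

yes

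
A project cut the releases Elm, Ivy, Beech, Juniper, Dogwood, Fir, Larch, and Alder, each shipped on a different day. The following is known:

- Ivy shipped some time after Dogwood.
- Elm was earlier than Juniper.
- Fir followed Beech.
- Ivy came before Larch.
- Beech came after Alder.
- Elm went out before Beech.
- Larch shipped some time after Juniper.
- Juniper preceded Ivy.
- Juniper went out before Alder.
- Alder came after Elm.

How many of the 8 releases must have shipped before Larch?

Directly stated before Larch: Ivy and Juniper.
Dogwood reaches Larch via Dogwood → Ivy → Larch.
Elm reaches Larch via Elm → Juniper → Larch.
No chain forces Alder (or any of the others) ahead of Larch.
That's Dogwood, Elm, Ivy, and Juniper — 4 in all.

4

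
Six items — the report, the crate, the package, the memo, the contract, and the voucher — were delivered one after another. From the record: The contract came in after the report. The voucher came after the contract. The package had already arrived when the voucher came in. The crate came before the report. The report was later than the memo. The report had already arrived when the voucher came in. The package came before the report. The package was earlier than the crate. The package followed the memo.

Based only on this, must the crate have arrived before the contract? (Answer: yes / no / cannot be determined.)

yes

Chain the constraints: the crate → the report → the contract. Each link is directly stated, so the crate comes before the contract.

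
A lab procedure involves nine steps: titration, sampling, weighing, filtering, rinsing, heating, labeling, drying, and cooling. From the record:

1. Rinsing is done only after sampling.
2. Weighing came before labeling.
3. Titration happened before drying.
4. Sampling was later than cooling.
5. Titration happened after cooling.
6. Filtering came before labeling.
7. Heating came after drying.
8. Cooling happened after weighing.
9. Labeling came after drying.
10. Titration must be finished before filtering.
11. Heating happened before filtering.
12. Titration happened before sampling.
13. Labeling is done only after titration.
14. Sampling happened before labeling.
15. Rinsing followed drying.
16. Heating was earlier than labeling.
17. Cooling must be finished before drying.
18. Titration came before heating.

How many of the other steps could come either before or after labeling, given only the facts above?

1

Forced before labeling: cooling, drying, filtering, heating, sampling, titration, and weighing.
That leaves rinsing with no forced order relative to labeling — 1.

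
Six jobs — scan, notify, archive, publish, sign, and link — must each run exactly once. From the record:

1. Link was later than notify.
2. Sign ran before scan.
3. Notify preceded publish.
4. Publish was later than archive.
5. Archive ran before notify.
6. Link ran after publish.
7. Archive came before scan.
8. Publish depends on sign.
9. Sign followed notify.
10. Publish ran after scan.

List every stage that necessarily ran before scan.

Directly stated before scan: archive and sign.
Notify reaches scan via notify → sign → scan.
No chain forces link (or any of the others) ahead of scan.

archive, notify, sign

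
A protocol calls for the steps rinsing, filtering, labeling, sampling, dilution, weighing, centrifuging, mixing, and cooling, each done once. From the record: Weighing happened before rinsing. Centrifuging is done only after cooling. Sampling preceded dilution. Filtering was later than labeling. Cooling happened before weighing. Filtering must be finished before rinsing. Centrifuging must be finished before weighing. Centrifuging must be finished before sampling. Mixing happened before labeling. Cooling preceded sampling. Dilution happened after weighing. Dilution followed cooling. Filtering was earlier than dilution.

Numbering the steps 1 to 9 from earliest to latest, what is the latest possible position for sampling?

8

Sampling must come before dilution — 1 step forced after it.
Everything else can be placed before sampling in some valid order, so sampling can sit as late as position 9 − 1 = 8.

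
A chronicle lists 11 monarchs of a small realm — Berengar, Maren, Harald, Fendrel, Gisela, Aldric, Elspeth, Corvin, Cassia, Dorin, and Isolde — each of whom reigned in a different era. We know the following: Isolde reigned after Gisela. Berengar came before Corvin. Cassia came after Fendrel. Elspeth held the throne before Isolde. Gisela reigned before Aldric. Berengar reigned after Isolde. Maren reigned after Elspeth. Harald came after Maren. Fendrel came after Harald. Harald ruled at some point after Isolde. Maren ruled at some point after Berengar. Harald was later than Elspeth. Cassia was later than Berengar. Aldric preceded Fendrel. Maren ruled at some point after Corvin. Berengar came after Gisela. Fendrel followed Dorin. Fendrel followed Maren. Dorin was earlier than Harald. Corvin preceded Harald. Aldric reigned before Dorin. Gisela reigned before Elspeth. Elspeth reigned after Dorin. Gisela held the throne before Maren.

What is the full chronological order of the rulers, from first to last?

Gisela, Aldric, Dorin, Elspeth, Isolde, Berengar, Corvin, Maren, Harald, Fendrel, Cassia

The constraints fix every adjacent pair, so only one ordering works:
Gisela → Aldric → Dorin → Elspeth → Isolde → Berengar → Corvin → Maren → Harald → Fendrel → Cassia.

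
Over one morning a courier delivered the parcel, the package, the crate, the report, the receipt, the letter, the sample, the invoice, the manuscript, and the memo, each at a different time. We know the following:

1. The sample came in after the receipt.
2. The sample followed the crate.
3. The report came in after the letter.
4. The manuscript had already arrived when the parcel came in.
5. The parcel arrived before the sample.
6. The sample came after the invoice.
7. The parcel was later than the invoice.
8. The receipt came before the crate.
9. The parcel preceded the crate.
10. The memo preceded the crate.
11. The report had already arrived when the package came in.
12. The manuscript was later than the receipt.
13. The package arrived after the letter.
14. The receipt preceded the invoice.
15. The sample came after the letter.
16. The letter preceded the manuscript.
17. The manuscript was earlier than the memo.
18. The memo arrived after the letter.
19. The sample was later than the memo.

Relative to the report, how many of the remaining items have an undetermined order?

Forced before the report: the letter; forced after the report: the package.
That leaves the crate, the invoice, the manuscript, the memo, the parcel, the receipt, and the sample with no forced order relative to the report — 7.

7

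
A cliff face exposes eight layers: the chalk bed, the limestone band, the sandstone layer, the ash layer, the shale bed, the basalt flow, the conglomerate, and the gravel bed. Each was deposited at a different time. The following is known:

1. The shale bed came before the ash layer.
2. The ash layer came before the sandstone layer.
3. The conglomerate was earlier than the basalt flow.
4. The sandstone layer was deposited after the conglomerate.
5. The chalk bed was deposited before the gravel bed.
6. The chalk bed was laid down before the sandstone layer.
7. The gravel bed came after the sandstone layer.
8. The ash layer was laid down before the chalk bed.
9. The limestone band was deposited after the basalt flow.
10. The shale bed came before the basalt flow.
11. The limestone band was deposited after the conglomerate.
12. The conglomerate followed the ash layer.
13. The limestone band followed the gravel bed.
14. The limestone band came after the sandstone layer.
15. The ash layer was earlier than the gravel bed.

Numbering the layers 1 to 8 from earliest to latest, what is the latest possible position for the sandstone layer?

The sandstone layer must come before the gravel bed and the limestone band — 2 layers forced after it.
Everything else can be placed before the sandstone layer in some valid order, so the sandstone layer can sit as late as position 8 − 2 = 6.

6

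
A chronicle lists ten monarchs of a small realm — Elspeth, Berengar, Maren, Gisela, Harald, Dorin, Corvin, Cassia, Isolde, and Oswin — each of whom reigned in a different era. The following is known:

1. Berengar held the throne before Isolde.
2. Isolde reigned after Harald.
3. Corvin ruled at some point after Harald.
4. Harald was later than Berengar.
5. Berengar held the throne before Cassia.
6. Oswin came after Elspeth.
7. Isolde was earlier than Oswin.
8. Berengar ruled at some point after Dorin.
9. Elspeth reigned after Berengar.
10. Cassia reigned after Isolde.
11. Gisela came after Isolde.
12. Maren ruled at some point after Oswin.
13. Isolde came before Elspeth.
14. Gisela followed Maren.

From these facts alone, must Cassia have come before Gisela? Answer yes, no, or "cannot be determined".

No chain of stated constraints runs from Cassia to Gisela, and none runs from Gisela to Cassia either.
So the relative order of Cassia and Gisela is not fixed by the given facts.

cannot be determined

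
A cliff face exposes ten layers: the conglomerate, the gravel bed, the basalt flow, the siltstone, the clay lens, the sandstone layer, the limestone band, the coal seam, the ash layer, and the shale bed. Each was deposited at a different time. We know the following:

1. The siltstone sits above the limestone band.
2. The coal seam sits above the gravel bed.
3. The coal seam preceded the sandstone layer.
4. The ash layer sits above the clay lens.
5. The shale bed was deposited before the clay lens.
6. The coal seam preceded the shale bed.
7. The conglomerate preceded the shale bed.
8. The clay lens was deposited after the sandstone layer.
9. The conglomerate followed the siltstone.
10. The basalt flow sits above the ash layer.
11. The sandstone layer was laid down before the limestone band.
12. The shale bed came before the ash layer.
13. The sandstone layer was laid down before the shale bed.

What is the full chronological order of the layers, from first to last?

the gravel bed, the coal seam, the sandstone layer, the limestone band, the siltstone, the conglomerate, the shale bed, the clay lens, the ash layer, the basalt flow

The constraints fix every adjacent pair, so only one ordering works:
the gravel bed → the coal seam → the sandstone layer → the limestone band → the siltstone → the conglomerate → the shale bed → the clay lens → the ash layer → the basalt flow.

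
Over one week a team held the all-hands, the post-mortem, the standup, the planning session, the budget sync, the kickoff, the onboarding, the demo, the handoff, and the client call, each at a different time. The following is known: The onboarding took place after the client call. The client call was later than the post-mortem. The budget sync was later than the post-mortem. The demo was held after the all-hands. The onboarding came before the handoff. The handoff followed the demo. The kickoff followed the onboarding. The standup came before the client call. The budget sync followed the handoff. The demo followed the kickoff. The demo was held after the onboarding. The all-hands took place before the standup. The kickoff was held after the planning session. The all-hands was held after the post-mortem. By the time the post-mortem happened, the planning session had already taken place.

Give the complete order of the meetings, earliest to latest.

the planning session, the post-mortem, the all-hands, the standup, the client call, the onboarding, the kickoff, the demo, the handoff, the budget sync

The constraints fix every adjacent pair, so only one ordering works:
the planning session → the post-mortem → the all-hands → the standup → the client call → the onboarding → the kickoff → the demo → the handoff → the budget sync.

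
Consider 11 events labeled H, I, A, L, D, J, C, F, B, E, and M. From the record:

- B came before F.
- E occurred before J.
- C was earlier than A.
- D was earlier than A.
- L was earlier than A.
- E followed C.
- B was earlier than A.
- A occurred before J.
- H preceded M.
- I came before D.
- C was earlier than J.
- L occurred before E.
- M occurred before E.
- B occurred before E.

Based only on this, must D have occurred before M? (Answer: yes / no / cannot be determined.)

cannot be determined

No chain of stated constraints runs from D to M, and none runs from M to D either.
So the relative order of D and M is not fixed by the given facts.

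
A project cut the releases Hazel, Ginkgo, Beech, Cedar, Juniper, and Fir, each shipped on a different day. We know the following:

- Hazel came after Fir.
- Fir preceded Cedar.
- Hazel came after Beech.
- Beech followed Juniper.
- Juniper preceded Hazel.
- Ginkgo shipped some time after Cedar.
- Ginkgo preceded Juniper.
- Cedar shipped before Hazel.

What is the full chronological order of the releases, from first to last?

Fir, Cedar, Ginkgo, Juniper, Beech, Hazel

The constraints fix every adjacent pair, so only one ordering works:
Fir → Cedar → Ginkgo → Juniper → Beech → Hazel.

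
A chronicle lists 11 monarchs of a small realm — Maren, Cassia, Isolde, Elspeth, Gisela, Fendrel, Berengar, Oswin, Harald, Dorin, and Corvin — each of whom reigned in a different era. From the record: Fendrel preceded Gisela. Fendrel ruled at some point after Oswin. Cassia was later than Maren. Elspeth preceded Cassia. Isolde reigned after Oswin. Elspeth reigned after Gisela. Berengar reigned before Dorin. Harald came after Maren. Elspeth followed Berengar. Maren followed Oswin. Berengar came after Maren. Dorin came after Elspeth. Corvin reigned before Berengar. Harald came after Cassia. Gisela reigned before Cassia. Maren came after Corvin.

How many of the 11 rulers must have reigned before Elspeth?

Directly stated before Elspeth: Berengar and Gisela.
Corvin reaches Elspeth via Corvin → Berengar → Elspeth.
Fendrel reaches Elspeth via Fendrel → Gisela → Elspeth.
Maren reaches Elspeth via Maren → Berengar → Elspeth.
Likewise Oswin reaches Elspeth by chaining the stated constraints.
No chain forces Harald (or any of the others) ahead of Elspeth.
That's Berengar, Corvin, Fendrel, Gisela, Maren, and Oswin — 6 in all.

6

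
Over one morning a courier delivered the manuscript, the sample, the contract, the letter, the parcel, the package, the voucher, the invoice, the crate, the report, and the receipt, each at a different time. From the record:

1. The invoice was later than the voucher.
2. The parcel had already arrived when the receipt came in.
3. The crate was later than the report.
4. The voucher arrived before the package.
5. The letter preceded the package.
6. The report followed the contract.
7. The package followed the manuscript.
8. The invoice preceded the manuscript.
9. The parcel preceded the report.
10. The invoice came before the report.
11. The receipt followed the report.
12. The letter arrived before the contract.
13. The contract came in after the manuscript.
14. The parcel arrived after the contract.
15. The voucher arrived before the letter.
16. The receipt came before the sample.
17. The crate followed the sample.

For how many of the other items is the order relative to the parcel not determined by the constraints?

Forced before the parcel: the contract, the invoice, the letter, the manuscript, and the voucher; forced after the parcel: the crate, the receipt, the report, and the sample.
That leaves the package with no forced order relative to the parcel — 1.

1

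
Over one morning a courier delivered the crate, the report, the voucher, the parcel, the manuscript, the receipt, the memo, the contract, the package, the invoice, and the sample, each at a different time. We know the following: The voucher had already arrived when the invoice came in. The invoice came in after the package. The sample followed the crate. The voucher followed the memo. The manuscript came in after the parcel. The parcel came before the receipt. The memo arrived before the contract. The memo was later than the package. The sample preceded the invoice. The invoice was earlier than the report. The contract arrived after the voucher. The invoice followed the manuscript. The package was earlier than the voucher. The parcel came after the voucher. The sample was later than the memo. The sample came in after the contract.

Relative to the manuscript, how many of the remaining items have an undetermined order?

Forced before the manuscript: the memo, the package, the parcel, and the voucher; forced after the manuscript: the invoice and the report.
That leaves the contract, the crate, the receipt, and the sample with no forced order relative to the manuscript — 4.

4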